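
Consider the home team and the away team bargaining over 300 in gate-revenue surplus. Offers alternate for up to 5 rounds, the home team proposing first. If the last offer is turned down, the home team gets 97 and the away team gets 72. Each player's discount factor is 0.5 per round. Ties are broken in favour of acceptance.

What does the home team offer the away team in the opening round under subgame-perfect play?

98.25

Work backward from the last round.
Round 5 (the home team proposes): the away team gets 72 if talks fail, so the home team offers 72 and keeps 228.
Round 4 (the away team proposes): the home team can get 228 next round, worth 0.5 × 228 = 114 now, so the away team offers 114, keeping 186.
Round 3 (the home team proposes): the away team can get 186 next round, worth 0.5 × 186 = 93 now, so the home team offers 93, keeping 207.
Round 2 (the away team proposes): the home team can get 207 next round, worth 0.5 × 207 = 103.5 now, so the away team offers 103.5, keeping 196.5.
Round 1 (the home team proposes): the away team can get 196.5 next round, worth 0.5 × 196.5 = 98.25 now; the home team offers that and keeps 201.75.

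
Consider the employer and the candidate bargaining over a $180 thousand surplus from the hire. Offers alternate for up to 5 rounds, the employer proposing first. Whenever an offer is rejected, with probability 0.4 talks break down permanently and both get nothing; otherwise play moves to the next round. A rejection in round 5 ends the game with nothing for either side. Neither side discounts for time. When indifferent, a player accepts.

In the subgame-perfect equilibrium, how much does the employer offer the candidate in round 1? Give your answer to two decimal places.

58.75

Round 5 (the employer proposes): rejection yields 0 for the candidate; the employer offers 0 and keeps 180.
Round 4 (the candidate proposes): rejecting gives the employer an expected 0.6 × 180 = 108; the candidate offers that and keeps 72.
Round 3 (the employer proposes): rejecting gives the candidate an expected 0.6 × 72 = 43.2; the employer offers that and keeps 136.8.
Round 2 (the candidate proposes): rejecting gives the employer an expected 0.6 × 136.8 = 82.08. The candidate offers 82.08 and keeps 180 − 82.08 = 97.92.
Round 1 (the employer proposes): rejecting gives the candidate an expected 0.6 × 97.92 = 58.752, so the employer offers 58.752, keeping 121.248.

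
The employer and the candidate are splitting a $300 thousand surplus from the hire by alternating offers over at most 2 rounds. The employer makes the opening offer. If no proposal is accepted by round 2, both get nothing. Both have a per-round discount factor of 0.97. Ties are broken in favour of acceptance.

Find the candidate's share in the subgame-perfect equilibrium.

291

By backward induction:
Round 2 (the candidate proposes): the employer will accept anything ≥ 0, so the candidate offers 0 and keeps 300.
Round 1 (the employer proposes): the candidate can get 300 next round, worth 0.97 × 300 = 291 now; the employer offers that and keeps 9.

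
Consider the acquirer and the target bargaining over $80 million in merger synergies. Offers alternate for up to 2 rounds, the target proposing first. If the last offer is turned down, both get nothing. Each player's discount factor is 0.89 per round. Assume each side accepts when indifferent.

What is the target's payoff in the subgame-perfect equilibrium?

Solve by backward induction from round 2.
Round 2 (the acquirer proposes): rejection yields 0 for the target; the acquirer offers 0 and keeps 80.
Round 1 (the target proposes): the acquirer can get 80 next round, worth 0.89 × 80 = 71.2 now, so the target offers 71.2, keeping 8.8.

8.8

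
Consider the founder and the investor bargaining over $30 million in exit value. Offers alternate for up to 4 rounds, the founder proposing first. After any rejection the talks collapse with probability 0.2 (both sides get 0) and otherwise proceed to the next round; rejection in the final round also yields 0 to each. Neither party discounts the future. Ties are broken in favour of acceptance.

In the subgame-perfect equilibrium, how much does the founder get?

Round 4 (the investor proposes): rejection yields 0 for the founder; the investor offers 0 and keeps 30.
Round 3 (the founder proposes): rejecting gives the investor an expected 0.8 × 30 = 24; the founder offers that and keeps 6.
Round 2 (the investor proposes): rejecting gives the founder an expected 0.8 × 6 = 4.8; the investor offers that and keeps 25.2.
Round 1 (the founder proposes): rejecting gives the investor an expected 0.8 × 25.2 = 20.16, so the founder offers 20.16, keeping 9.84.

9.84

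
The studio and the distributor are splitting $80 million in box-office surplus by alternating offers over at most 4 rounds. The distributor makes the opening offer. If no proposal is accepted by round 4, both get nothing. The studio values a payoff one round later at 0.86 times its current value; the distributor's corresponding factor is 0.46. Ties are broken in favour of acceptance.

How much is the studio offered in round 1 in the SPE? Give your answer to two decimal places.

By backward induction:
Round 4 (the studio proposes): the distributor will accept anything ≥ 0, so the studio offers 0 and keeps 80.
Round 3 (the distributor proposes): the studio can get 80 next round, worth 0.86 × 80 = 68.8 now; the distributor offers that and keeps 11.2.
Round 2 (the studio proposes): the distributor can get 11.2 next round, worth 0.46 × 11.2 = 5.152 now. The studio offers 5.152 and keeps 80 − 5.152 = 74.848.
Round 1 (the distributor proposes): the studio can get 74.848 next round, worth 0.86 × 74.848 = 64.36928 now; the distributor offers that and keeps 15.63072.

64.37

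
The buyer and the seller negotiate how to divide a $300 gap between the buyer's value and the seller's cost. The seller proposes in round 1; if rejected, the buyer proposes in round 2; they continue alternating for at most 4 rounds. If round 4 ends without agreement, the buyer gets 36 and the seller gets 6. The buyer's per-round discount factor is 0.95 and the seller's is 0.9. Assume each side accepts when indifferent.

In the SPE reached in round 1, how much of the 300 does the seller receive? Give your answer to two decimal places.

By backward induction:
Round 4 (the buyer proposes): the seller gets 6 if talks fail, so the buyer offers 6 and keeps 294.
Round 3 (the seller proposes): the buyer can get 294 next round, worth 0.95 × 294 = 279.3 now. The seller offers 279.3 and keeps 300 − 279.3 = 20.7.
Round 2 (the buyer proposes): the seller can get 20.7 next round, worth 0.9 × 20.7 = 18.63 now, so the buyer offers 18.63, keeping 281.37.
Round 1 (the seller proposes): the buyer can get 281.37 next round, worth 0.95 × 281.37 = 267.3015 now, so the seller offers 267.3015, keeping 32.6985.

32.70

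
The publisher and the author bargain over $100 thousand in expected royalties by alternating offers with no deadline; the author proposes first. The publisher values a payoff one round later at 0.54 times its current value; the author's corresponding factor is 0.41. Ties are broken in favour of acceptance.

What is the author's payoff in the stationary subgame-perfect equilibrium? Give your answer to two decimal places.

59.08

In a stationary SPE each proposer offers the other exactly their discounted continuation value.
If the author keeps x when proposing and the publisher keeps y when proposing, then x = 100 − 0.54y and y = 100 − 0.41x.
Solving: x = 100(1 − 0.54) / (1 − 0.41·0.54) = 46 / 0.7786 ≈ 59.0804.
The publisher gets 100 − 59.0804 ≈ 40.9196.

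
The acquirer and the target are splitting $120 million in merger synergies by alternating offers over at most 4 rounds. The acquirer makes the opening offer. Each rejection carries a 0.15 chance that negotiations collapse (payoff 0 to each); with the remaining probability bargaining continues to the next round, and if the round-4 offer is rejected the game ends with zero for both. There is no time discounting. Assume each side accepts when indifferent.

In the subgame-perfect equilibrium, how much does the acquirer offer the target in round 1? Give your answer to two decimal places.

By backward induction:
Round 4 (the target proposes): the acquirer will accept anything ≥ 0, so the target offers 0 and keeps 120.
Round 3 (the acquirer proposes): rejecting gives the target an expected 0.85 × 120 = 102. The acquirer offers 102 and keeps 120 − 102 = 18.
Round 2 (the target proposes): rejecting gives the acquirer an expected 0.85 × 18 = 15.3, so the target offers 15.3, keeping 104.7.
Round 1 (the acquirer proposes): rejecting gives the target an expected 0.85 × 104.7 = 88.995. The acquirer offers 88.995 and keeps 120 − 88.995 = 31.005.

89.00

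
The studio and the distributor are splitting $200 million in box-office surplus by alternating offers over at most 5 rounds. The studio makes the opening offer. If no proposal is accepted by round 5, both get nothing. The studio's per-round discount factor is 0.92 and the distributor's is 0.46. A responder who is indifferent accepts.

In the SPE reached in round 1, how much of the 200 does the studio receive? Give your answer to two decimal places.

189.53

By backward induction:
Round 5 (the studio proposes): the distributor will accept anything ≥ 0, so the studio offers 0 and keeps 200.
Round 4 (the distributor proposes): the studio can get 200 next round, worth 0.92 × 200 = 184 now, so the distributor offers 184, keeping 16.
Round 3 (the studio proposes): the distributor can get 16 next round, worth 0.46 × 16 = 7.36 now. The studio offers 7.36 and keeps 200 − 7.36 = 192.64.
Round 2 (the distributor proposes): the studio can get 192.64 next round, worth 0.92 × 192.64 = 177.2288 now, so the distributor offers 177.2288, keeping 22.7712.
Round 1 (the studio proposes): the distributor can get 22.7712 next round, worth 0.46 × 22.7712 = 10.474752 now, so the studio offers 10.474752, keeping 189.525248.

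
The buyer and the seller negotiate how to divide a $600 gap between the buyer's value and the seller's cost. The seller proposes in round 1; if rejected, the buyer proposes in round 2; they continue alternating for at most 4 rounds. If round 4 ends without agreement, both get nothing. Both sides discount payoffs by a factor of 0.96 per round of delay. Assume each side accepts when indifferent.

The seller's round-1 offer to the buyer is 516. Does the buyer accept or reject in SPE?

Round 4 (the buyer proposes): rejection yields 0 for the seller; the buyer offers 0 and keeps 600.
Round 3 (the seller proposes): the buyer can get 600 next round, worth 0.96 × 600 = 576 now. The seller offers 576 and keeps 600 − 576 = 24.
Round 2 (the buyer proposes): the seller can get 24 next round, worth 0.96 × 24 = 23.04 now. The buyer offers 23.04 and keeps 600 − 23.04 = 576.96.
So by rejecting in round 1, the buyer gets 576.96 next round, worth 0.96 × 576.96 = 553.8816 now.
Offer 516 < 553.8816, so the buyer rejects.

Reject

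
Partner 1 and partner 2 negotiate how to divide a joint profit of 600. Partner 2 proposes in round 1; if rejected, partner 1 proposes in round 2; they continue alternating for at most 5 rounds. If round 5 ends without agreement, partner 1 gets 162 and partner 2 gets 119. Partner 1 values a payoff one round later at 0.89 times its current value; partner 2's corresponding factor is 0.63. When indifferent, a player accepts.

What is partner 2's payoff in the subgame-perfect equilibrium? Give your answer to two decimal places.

Solve by backward induction from round 5.
Round 5 (partner 2 proposes): partner 1 gets 162 if talks fail, so partner 2 offers 162 and keeps 438.
Round 4 (partner 1 proposes): partner 2 can get 438 next round, worth 0.63 × 438 = 275.94 now, so partner 1 offers 275.94, keeping 324.06.
Round 3 (partner 2 proposes): partner 1 can get 324.06 next round, worth 0.89 × 324.06 = 288.4134 now. Partner 2 offers 288.4134 and keeps 600 − 288.4134 = 311.5866.
Round 2 (partner 1 proposes): partner 2 can get 311.5866 next round, worth 0.63 × 311.5866 = 196.299558 now, so partner 1 offers 196.299558, keeping 403.700442.
Round 1 (partner 2 proposes): partner 1 can get 403.700442 next round, worth 0.89 × 403.700442 = 359.29339338 now; partner 2 offers that and keeps 240.70660662.

240.71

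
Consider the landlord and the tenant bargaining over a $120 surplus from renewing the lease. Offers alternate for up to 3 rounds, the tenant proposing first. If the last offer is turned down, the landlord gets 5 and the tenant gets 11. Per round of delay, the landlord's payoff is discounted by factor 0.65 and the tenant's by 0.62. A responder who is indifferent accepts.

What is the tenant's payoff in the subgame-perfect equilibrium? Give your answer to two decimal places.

Round 3 (the tenant proposes): the landlord gets 5 if talks fail, so the tenant offers 5 and keeps 115.
Round 2 (the landlord proposes): the tenant can get 115 next round, worth 0.62 × 115 = 71.3 now. The landlord offers 71.3 and keeps 120 − 71.3 = 48.7.
Round 1 (the tenant proposes): the landlord can get 48.7 next round, worth 0.65 × 48.7 = 31.655 now, so the tenant offers 31.655, keeping 88.345.

88.35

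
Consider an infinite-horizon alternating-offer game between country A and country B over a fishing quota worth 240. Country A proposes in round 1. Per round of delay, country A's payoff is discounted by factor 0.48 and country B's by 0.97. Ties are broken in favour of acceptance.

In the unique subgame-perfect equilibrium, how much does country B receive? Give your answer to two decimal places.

Let x be country A's share when country A proposes and y be country B's share when country B proposes.
Country B accepts iff offered ≥ 0.97·y, so x = 240 − 0.97y. Symmetrically y = 240 − 0.48x.
Substituting: x = 240 − 0.97(240 − 0.48x), giving x(1 − 0.48·0.97) = 240(1 − 0.97).
So x = 240 × 0.03 / 0.5344 ≈ 13.4731, and country B receives 240 − x ≈ 226.5269.

226.53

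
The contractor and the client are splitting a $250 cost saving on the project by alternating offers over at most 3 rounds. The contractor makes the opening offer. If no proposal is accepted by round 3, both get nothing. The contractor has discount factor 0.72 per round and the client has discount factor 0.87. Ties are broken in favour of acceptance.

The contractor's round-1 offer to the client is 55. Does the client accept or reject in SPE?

Round 3 (the contractor proposes): the client will accept anything ≥ 0, so the contractor offers 0 and keeps 250.
Round 2 (the client proposes): the contractor can get 250 next round, worth 0.72 × 250 = 180 now. The client offers 180 and keeps 250 − 180 = 70.
So by rejecting in round 1, the client gets 70 next round, worth 0.87 × 70 = 60.9 now.
Offer 55 < 60.9, so the client rejects.

Reject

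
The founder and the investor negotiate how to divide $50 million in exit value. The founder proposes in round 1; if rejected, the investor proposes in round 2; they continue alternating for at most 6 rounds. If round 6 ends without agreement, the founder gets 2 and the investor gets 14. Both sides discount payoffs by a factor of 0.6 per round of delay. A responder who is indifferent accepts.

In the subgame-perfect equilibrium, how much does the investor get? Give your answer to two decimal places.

20.05

By backward induction:
Round 6 (the investor proposes): the founder gets 2 if talks fail, so the investor offers 2 and keeps 48.
Round 5 (the founder proposes): the investor can get 48 next round, worth 0.6 × 48 = 28.8 now. The founder offers 28.8 and keeps 50 − 28.8 = 21.2.
Round 4 (the investor proposes): the founder can get 21.2 next round, worth 0.6 × 21.2 = 12.72 now, so the investor offers 12.72, keeping 37.28.
Round 3 (the founder proposes): the investor can get 37.28 next round, worth 0.6 × 37.28 = 22.368 now, so the founder offers 22.368, keeping 27.632.
Round 2 (the investor proposes): the founder can get 27.632 next round, worth 0.6 × 27.632 = 16.5792 now, so the investor offers 16.5792, keeping 33.4208.
Round 1 (the founder proposes): the investor can get 33.4208 next round, worth 0.6 × 33.4208 = 20.05248 now, so the founder offers 20.05248, keeping 29.94752.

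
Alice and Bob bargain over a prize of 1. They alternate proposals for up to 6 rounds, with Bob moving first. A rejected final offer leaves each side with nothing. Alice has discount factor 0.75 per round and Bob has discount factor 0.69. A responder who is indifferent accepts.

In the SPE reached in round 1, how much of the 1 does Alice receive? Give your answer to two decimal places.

Round 6 (Alice proposes): rejection yields 0 for Bob; Alice offers 0 and keeps 1.
Round 5 (Bob proposes): Alice can get 1 next round, worth 0.75 × 1 = 0.75 now. Bob offers 0.75 and keeps 1 − 0.75 = 0.25.
Round 4 (Alice proposes): Bob can get 0.25 next round, worth 0.69 × 0.25 = 0.1725 now; Alice offers that and keeps 0.8275.
Round 3 (Bob proposes): Alice can get 0.8275 next round, worth 0.75 × 0.8275 = 0.620625 now; Bob offers that and keeps 0.379375.
Round 2 (Alice proposes): Bob can get 0.379375 next round, worth 0.69 × 0.379375 = 0.26176875 now. Alice offers 0.26176875 and keeps 1 − 0.26176875 = 0.73823125.
Round 1 (Bob proposes): Alice can get 0.73823125 next round, worth 0.75 × 0.73823125 = 0.5536734375 now; Bob offers that and keeps 0.4463265625.

0.55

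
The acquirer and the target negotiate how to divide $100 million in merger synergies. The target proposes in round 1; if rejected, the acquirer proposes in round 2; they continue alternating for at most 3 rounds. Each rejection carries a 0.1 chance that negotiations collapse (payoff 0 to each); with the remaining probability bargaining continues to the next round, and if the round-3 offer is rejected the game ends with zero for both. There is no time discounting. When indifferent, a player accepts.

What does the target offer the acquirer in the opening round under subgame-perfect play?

9

By backward induction:
Round 3 (the target proposes): the acquirer will accept anything ≥ 0, so the target offers 0 and keeps 100.
Round 2 (the acquirer proposes): rejecting gives the target an expected 0.9 × 100 = 90; the acquirer offers that and keeps 10.
Round 1 (the target proposes): rejecting gives the acquirer an expected 0.9 × 10 = 9. The target offers 9 and keeps 100 − 9 = 91.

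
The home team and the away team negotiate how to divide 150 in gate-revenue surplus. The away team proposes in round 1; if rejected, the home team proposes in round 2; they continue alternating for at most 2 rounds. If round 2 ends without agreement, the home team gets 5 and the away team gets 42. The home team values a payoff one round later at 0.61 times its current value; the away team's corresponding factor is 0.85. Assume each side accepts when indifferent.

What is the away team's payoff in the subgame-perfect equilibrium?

84.12

By backward induction:
Round 2 (the home team proposes): the away team gets 42 if talks fail, so the home team offers 42 and keeps 108.
Round 1 (the away team proposes): the home team can get 108 next round, worth 0.61 × 108 = 65.88 now; the away team offers that and keeps 84.12.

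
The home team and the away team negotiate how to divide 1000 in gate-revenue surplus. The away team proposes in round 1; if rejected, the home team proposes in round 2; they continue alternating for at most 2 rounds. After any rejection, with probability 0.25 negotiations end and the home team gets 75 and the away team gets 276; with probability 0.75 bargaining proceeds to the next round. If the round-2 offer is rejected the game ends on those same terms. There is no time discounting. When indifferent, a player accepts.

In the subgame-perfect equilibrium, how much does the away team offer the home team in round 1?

By backward induction:
Round 2 (the home team proposes): the away team gets 276 if talks fail, so the home team offers 276 and keeps 724.
Round 1 (the away team proposes): rejecting gives the home team an expected 0.75 × 724 + 0.25 × 75 = 561.75; the away team offers that and keeps 438.25.

561.75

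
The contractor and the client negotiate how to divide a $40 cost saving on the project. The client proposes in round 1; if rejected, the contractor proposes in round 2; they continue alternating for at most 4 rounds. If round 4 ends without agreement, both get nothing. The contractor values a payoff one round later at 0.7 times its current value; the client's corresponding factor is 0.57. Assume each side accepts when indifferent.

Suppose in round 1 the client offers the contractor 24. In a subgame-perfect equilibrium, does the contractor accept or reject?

Work out the contractor's continuation value if the offer is rejected.
Round 4 (the contractor proposes): the client will accept anything ≥ 0, so the contractor offers 0 and keeps 40.
Round 3 (the client proposes): the contractor can get 40 next round, worth 0.7 × 40 = 28 now; the client offers that and keeps 12.
Round 2 (the contractor proposes): the client can get 12 next round, worth 0.57 × 12 = 6.84 now; the contractor offers that and keeps 33.16.
So by rejecting in round 1, the contractor gets 33.16 next round, worth 0.7 × 33.16 = 23.212 now.
Offer 24 ≥ 23.212, so the contractor accepts.

Accept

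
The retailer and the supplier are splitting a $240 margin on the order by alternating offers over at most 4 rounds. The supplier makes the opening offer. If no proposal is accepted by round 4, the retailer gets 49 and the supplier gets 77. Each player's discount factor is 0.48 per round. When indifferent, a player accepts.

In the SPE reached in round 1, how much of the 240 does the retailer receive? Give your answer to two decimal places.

Solve by backward induction from round 4.
Round 4 (the retailer proposes): the supplier gets 77 if talks fail, so the retailer offers 77 and keeps 163.
Round 3 (the supplier proposes): the retailer can get 163 next round, worth 0.48 × 163 = 78.24 now; the supplier offers that and keeps 161.76.
Round 2 (the retailer proposes): the supplier can get 161.76 next round, worth 0.48 × 161.76 = 77.6448 now. The retailer offers 77.6448 and keeps 240 − 77.6448 = 162.3552.
Round 1 (the supplier proposes): the retailer can get 162.3552 next round, worth 0.48 × 162.3552 = 77.930496 now; the supplier offers that and keeps 162.069504.

77.93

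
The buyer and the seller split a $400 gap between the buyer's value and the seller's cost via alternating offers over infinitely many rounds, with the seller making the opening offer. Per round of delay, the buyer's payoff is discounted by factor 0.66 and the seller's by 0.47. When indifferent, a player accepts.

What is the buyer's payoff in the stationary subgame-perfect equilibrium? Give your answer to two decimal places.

202.84

Let x be the seller's share when the seller proposes and y be the buyer's share when the buyer proposes.
The buyer accepts iff offered ≥ 0.66·y, so x = 400 − 0.66y. Symmetrically y = 400 − 0.47x.
Substituting: x = 400 − 0.66(400 − 0.47x), giving x(1 − 0.47·0.66) = 400(1 − 0.66).
So x = 400 × 0.34 / 0.6898 ≈ 197.1586, and the buyer receives 400 − x ≈ 202.8414.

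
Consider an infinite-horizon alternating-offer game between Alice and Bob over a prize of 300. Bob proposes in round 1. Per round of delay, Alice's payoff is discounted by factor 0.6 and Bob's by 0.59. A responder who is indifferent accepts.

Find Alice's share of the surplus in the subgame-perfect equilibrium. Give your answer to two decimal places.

114.24

In a stationary SPE each proposer offers the other exactly their discounted continuation value.
If Bob keeps x when proposing and Alice keeps y when proposing, then x = 300 − 0.6y and y = 300 − 0.59x.
Solving: x = 300(1 − 0.6) / (1 − 0.59·0.6) = 120 / 0.646 ≈ 185.7585.
Alice gets 300 − 185.7585 ≈ 114.2415.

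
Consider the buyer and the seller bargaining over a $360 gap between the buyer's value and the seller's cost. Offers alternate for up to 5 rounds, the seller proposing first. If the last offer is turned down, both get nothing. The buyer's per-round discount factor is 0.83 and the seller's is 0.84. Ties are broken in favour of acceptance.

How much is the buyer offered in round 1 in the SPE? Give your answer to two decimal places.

Round 5 (the seller proposes): the buyer will accept anything ≥ 0, so the seller offers 0 and keeps 360.
Round 4 (the buyer proposes): the seller can get 360 next round, worth 0.84 × 360 = 302.4 now; the buyer offers that and keeps 57.6.
Round 3 (the seller proposes): the buyer can get 57.6 next round, worth 0.83 × 57.6 = 47.808 now; the seller offers that and keeps 312.192.
Round 2 (the buyer proposes): the seller can get 312.192 next round, worth 0.84 × 312.192 = 262.24128 now, so the buyer offers 262.24128, keeping 97.75872.
Round 1 (the seller proposes): the buyer can get 97.75872 next round, worth 0.83 × 97.75872 = 81.1397376 now, so the seller offers 81.1397376, keeping 278.8602624.

81.14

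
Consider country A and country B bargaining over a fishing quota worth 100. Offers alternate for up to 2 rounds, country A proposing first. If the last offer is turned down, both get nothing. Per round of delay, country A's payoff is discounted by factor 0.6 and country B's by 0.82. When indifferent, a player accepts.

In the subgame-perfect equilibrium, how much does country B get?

Work backward from the last round.
Round 2 (country B proposes): country A will accept anything ≥ 0, so country B offers 0 and keeps 100.
Round 1 (country A proposes): country B can get 100 next round, worth 0.82 × 100 = 82 now. Country A offers 82 and keeps 100 − 82 = 18.

82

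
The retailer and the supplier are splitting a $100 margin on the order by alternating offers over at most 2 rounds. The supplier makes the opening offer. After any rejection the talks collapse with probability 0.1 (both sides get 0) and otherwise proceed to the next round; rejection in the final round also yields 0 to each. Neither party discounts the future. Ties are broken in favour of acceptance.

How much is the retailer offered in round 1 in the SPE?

By backward induction:
Round 2 (the retailer proposes): rejection yields 0 for the supplier; the retailer offers 0 and keeps 100.
Round 1 (the supplier proposes): rejecting gives the retailer an expected 0.9 × 100 = 90; the supplier offers that and keeps 10.

90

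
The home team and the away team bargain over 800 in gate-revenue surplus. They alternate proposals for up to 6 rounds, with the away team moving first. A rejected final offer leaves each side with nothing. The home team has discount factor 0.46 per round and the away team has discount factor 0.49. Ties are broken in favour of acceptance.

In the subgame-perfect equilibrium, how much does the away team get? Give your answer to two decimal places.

551.32

Solve by backward induction from round 6.
Round 6 (the home team proposes): the away team will accept anything ≥ 0, so the home team offers 0 and keeps 800.
Round 5 (the away team proposes): the home team can get 800 next round, worth 0.46 × 800 = 368 now; the away team offers that and keeps 432.
Round 4 (the home team proposes): the away team can get 432 next round, worth 0.49 × 432 = 211.68 now. The home team offers 211.68 and keeps 800 − 211.68 = 588.32.
Round 3 (the away team proposes): the home team can get 588.32 next round, worth 0.46 × 588.32 = 270.6272 now, so the away team offers 270.6272, keeping 529.3728.
Round 2 (the home team proposes): the away team can get 529.3728 next round, worth 0.49 × 529.3728 = 259.392672 now; the home team offers that and keeps 540.607328.
Round 1 (the away team proposes): the home team can get 540.607328 next round, worth 0.46 × 540.607328 = 248.67937088 now; the away team offers that and keeps 551.32062912.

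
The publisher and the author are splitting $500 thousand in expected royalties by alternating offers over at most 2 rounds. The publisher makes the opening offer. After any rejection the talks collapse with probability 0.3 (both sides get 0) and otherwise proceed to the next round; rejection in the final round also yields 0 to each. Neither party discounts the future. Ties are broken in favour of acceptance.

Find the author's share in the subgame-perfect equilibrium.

Round 2 (the author proposes): rejection yields 0 for the publisher; the author offers 0 and keeps 500.
Round 1 (the publisher proposes): rejecting gives the author an expected 0.7 × 500 = 350, so the publisher offers 350, keeping 150.

350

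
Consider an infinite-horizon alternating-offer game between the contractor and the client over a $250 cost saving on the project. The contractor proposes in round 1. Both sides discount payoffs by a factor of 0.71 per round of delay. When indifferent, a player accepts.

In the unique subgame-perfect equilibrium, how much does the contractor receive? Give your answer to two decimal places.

146.20

In a stationary SPE each proposer offers the other exactly their discounted continuation value.
If the contractor keeps x when proposing and the client keeps y when proposing, then x = 250 − 0.71y and y = 250 − 0.71x.
Solving: x = 250(1 − 0.71) / (1 − 0.71·0.71) = 72.5 / 0.4959 ≈ 146.1988.
The client gets 250 − 146.1988 ≈ 103.8012.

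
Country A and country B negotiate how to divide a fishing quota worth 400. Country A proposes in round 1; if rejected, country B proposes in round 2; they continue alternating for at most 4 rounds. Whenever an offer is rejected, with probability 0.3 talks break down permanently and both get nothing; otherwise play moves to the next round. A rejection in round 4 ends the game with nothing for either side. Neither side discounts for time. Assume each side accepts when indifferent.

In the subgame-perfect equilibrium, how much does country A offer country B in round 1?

Round 4 (country B proposes): country A will accept anything ≥ 0, so country B offers 0 and keeps 400.
Round 3 (country A proposes): rejecting gives country B an expected 0.7 × 400 = 280. Country A offers 280 and keeps 400 − 280 = 120.
Round 2 (country B proposes): rejecting gives country A an expected 0.7 × 120 = 84, so country B offers 84, keeping 316.
Round 1 (country A proposes): rejecting gives country B an expected 0.7 × 316 = 221.2. Country A offers 221.2 and keeps 400 − 221.2 = 178.8.

221.2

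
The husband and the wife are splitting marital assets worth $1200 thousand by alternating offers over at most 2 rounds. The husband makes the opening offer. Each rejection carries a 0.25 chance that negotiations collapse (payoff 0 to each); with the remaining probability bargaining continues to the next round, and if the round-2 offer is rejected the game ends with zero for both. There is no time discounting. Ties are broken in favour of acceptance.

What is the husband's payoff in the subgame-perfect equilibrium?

300

Round 2 (the wife proposes): the husband will accept anything ≥ 0, so the wife offers 0 and keeps 1200.
Round 1 (the husband proposes): rejecting gives the wife an expected 0.75 × 1200 = 900; the husband offers that and keeps 300.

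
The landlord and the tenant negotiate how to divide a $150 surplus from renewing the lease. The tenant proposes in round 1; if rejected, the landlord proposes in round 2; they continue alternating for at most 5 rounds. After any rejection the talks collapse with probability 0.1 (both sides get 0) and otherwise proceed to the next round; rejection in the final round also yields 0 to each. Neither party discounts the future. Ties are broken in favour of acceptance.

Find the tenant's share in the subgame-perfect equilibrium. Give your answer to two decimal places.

125.57

By backward induction:
Round 5 (the tenant proposes): the landlord will accept anything ≥ 0, so the tenant offers 0 and keeps 150.
Round 4 (the landlord proposes): rejecting gives the tenant an expected 0.9 × 150 = 135. The landlord offers 135 and keeps 150 − 135 = 15.
Round 3 (the tenant proposes): rejecting gives the landlord an expected 0.9 × 15 = 13.5. The tenant offers 13.5 and keeps 150 − 13.5 = 136.5.
Round 2 (the landlord proposes): rejecting gives the tenant an expected 0.9 × 136.5 = 122.85, so the landlord offers 122.85, keeping 27.15.
Round 1 (the tenant proposes): rejecting gives the landlord an expected 0.9 × 27.15 = 24.435. The tenant offers 24.435 and keeps 150 − 24.435 = 125.565.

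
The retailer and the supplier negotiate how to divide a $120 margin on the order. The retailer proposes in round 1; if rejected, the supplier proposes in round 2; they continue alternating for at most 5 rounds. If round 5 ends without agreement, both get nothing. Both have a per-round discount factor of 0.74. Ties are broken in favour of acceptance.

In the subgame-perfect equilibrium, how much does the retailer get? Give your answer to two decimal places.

Round 5 (the retailer proposes): the supplier will accept anything ≥ 0, so the retailer offers 0 and keeps 120.
Round 4 (the supplier proposes): the retailer can get 120 next round, worth 0.74 × 120 = 88.8 now, so the supplier offers 88.8, keeping 31.2.
Round 3 (the retailer proposes): the supplier can get 31.2 next round, worth 0.74 × 31.2 = 23.088 now. The retailer offers 23.088 and keeps 120 − 23.088 = 96.912.
Round 2 (the supplier proposes): the retailer can get 96.912 next round, worth 0.74 × 96.912 = 71.71488 now, so the supplier offers 71.71488, keeping 48.28512.
Round 1 (the retailer proposes): the supplier can get 48.28512 next round, worth 0.74 × 48.28512 = 35.7309888 now. The retailer offers 35.7309888 and keeps 120 − 35.7309888 = 84.2690112.

84.27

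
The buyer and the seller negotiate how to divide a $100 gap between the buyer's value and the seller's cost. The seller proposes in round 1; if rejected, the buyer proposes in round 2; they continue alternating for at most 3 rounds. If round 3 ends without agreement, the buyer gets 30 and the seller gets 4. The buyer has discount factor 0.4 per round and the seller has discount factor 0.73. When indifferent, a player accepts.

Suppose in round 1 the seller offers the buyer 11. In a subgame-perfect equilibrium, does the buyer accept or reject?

Work out the buyer's continuation value if the offer is rejected.
Round 3 (the seller proposes): the buyer gets 30 if talks fail, so the seller offers 30 and keeps 70.
Round 2 (the buyer proposes): the seller can get 70 next round, worth 0.73 × 70 = 51.1 now. The buyer offers 51.1 and keeps 100 − 51.1 = 48.9.
So by rejecting in round 1, the buyer gets 48.9 next round, worth 0.4 × 48.9 = 19.56 now.
Offer 11 < 19.56, so the buyer rejects.

Reject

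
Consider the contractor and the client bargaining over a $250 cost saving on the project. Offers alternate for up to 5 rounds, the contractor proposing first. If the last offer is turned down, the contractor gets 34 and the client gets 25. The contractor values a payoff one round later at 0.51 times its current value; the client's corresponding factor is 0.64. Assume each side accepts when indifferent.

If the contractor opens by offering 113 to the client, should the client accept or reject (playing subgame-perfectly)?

Round 5 (the contractor proposes): the client gets 25 if talks fail, so the contractor offers 25 and keeps 225.
Round 4 (the client proposes): the contractor can get 225 next round, worth 0.51 × 225 = 114.75 now, so the client offers 114.75, keeping 135.25.
Round 3 (the contractor proposes): the client can get 135.25 next round, worth 0.64 × 135.25 = 86.56 now. The contractor offers 86.56 and keeps 250 − 86.56 = 163.44.
Round 2 (the client proposes): the contractor can get 163.44 next round, worth 0.51 × 163.44 = 83.3544 now. The client offers 83.3544 and keeps 250 − 83.3544 = 166.6456.
So by rejecting in round 1, the client gets 166.6456 next round, worth 0.64 × 166.6456 = 106.653184 now.
Offer 113 ≥ 106.653184, so the client accepts.

Accept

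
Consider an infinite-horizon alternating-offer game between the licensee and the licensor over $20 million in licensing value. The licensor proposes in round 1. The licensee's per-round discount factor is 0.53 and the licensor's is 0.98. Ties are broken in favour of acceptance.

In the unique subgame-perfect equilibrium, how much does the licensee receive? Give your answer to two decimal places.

0.44

In a stationary SPE each proposer offers the other exactly their discounted continuation value.
If the licensor keeps x when proposing and the licensee keeps y when proposing, then x = 20 − 0.53y and y = 20 − 0.98x.
Solving: x = 20(1 − 0.53) / (1 − 0.98·0.53) = 9.4 / 0.4806 ≈ 19.5589.
The licensee gets 20 − 19.5589 ≈ 0.4411.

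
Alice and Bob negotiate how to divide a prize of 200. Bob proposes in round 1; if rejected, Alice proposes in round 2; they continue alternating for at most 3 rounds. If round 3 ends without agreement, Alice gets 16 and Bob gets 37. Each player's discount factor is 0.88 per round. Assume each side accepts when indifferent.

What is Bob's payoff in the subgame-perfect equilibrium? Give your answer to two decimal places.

166.49

Round 3 (Bob proposes): Alice gets 16 if talks fail, so Bob offers 16 and keeps 184.
Round 2 (Alice proposes): Bob can get 184 next round, worth 0.88 × 184 = 161.92 now; Alice offers that and keeps 38.08.
Round 1 (Bob proposes): Alice can get 38.08 next round, worth 0.88 × 38.08 = 33.5104 now, so Bob offers 33.5104, keeping 166.4896.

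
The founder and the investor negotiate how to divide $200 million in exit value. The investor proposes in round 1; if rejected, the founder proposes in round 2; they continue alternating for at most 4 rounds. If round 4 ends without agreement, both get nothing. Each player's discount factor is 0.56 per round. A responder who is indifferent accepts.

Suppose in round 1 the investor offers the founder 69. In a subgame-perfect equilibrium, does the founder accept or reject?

Work out the founder's continuation value if the offer is rejected.
Round 4 (the founder proposes): the investor will accept anything ≥ 0, so the founder offers 0 and keeps 200.
Round 3 (the investor proposes): the founder can get 200 next round, worth 0.56 × 200 = 112 now; the investor offers that and keeps 88.
Round 2 (the founder proposes): the investor can get 88 next round, worth 0.56 × 88 = 49.28 now; the founder offers that and keeps 150.72.
So by rejecting in round 1, the founder gets 150.72 next round, worth 0.56 × 150.72 = 84.4032 now.
Offer 69 < 84.4032, so the founder rejects.

Reject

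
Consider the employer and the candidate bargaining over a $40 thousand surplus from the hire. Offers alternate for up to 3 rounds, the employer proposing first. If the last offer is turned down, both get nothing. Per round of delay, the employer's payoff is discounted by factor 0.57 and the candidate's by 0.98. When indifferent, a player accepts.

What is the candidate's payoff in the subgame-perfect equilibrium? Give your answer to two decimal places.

16.86

Solve by backward induction from round 3.
Round 3 (the employer proposes): the candidate will accept anything ≥ 0, so the employer offers 0 and keeps 40.
Round 2 (the candidate proposes): the employer can get 40 next round, worth 0.57 × 40 = 22.8 now. The candidate offers 22.8 and keeps 40 − 22.8 = 17.2.
Round 1 (the employer proposes): the candidate can get 17.2 next round, worth 0.98 × 17.2 = 16.856 now, so the employer offers 16.856, keeping 23.144.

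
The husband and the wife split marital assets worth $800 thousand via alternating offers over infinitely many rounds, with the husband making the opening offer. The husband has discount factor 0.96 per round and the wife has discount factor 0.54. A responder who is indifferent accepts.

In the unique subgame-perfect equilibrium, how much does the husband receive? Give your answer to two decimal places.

764.12

When the husband proposes, the wife accepts any offer worth at least 0.54 times what the wife would get by proposing next round; and vice versa.
This gives x = 800 − 0.54y and y = 800 − 0.96x, where x and y are each side's share when it proposes.
Hence (1 − 0.54·0.96)x = 800(1 − 0.54), i.e. 0.4816·x = 368.
x ≈ 764.1196; the wife's share is 800 − x ≈ 35.8804.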